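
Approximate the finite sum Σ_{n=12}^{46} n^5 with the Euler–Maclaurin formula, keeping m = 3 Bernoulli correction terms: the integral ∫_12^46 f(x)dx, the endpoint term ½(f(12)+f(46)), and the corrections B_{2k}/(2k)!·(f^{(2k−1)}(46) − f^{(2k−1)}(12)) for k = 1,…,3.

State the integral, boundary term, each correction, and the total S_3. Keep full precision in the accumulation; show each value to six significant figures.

∫_12^46 x^5 dx evaluates to 1.57855e+09.
Boundary: ½(f(12) + f(46)) = ½(248832 + 2.05963e+08) = 1.03106e+08.
Running total after boundary: 1.68166e+09.
Correction k=1: B_{2}/2! · (f^{(1)}(46) − f^{(1)}(12)) = 1/12 · (2.23873e+07 − 103680) = 1.85697e+06.
After k=1: 1.68351e+09.
Correction k=2: B_{4}/4! · (f^{(3)}(46) − f^{(3)}(12)) = −1/720 · (126960 − 8640.00) = -164.333.
After k=2: 1.68351e+09.
Correction k=3: B_{6}/6! · (f^{(5)}(46) − f^{(5)}(12)) = 1/30240 · (120.000 − 120.000) = 0.00000.

S_3 ≈ 1.68351e+09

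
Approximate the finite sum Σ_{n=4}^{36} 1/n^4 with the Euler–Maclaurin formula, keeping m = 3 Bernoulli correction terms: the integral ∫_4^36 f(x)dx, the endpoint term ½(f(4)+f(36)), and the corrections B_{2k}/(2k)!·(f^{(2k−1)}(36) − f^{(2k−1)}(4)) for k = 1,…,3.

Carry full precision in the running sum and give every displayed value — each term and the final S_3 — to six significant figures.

S_3 ≈ 0.00747080

∫_4^36 1/x^4 dx evaluates to 0.00520119.
½[f(4) + f(36)] = ½[0.00390625 + 5.95374e-07] = 0.00195342.
So far: 0.00715461.
Correction k=1: B_{2}/2! · (f^{(1)}(36) − f^{(1)}(4)) = 1/12 · (-6.61527e-08 − (-0.00390625)) = 0.000325515.
Running total after k=1: 0.00748013.
Correction k=2: B_{4}/4! · (f^{(3)}(36) − f^{(3)}(4)) = −1/720 · (-1.53131e-09 − (-0.00732422)) = -1.01725e-05.
Running total after k=2: 0.00746995.
Correction k=3: B_{6}/6! · (f^{(5)}(36) − f^{(5)}(4)) = 1/30240 · (-6.61678e-11 − (-0.0256348)) = 8.47711e-07.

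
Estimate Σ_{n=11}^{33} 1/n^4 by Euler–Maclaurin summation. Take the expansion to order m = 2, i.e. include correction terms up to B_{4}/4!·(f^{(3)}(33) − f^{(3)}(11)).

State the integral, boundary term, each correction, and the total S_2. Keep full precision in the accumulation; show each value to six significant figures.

The integral term ∫_11^33 1/x^4 dx = 0.000241163.
Boundary: ½(f(11) + f(33)) = ½(6.83013e-05 + 8.43226e-07) = 3.45723e-05.
So far: 0.000275735.
Correction k=1: B_{2}/2! · (f^{(1)}(33) − f^{(1)}(11)) = 1/12 · (-1.02209e-07 − (-2.48369e-05)) = 2.06122e-06.
After k=1: 0.000277796.
Correction k=2: B_{4}/4! · (f^{(3)}(33) − f^{(3)}(11)) = −1/720 · (-2.81568e-09 − (-6.15790e-06)) = -8.54872e-09.

S_2 ≈ 0.000277788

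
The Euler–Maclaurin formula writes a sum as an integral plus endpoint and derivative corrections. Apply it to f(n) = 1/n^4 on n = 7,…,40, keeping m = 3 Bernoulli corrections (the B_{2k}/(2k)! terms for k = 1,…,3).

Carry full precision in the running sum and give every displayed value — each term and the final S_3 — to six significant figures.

Integral: ∫_7^40 1/x^4 dx = 0.000966609.
½[f(7) + f(40)] = ½[0.000416493 + 3.90625e-07] = 0.000208442.
So far: 0.00117505.
Correction k=1: B_{2}/2! · (f^{(1)}(40) − f^{(1)}(7)) = 1/12 · (-3.90625e-08 − (-0.000237996)) = 1.98298e-05.
After k=1: 0.00119488.
Correction k=2: B_{4}/4! · (f^{(3)}(40) − f^{(3)}(7)) = −1/720 · (-7.32422e-10 − (-0.000145712)) = -2.02377e-07.
After k=2: 0.00119468.
Correction k=3: B_{6}/6! · (f^{(5)}(40) − f^{(5)}(7)) = 1/30240 · (-2.56348e-11 − (-0.000166528)) = 5.50687e-09.

S_3 ≈ 0.00119468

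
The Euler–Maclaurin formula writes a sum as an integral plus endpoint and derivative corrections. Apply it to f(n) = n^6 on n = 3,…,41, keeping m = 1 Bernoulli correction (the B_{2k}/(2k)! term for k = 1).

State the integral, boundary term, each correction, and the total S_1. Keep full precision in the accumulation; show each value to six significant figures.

S_1 ≈ 3.02550e+10

The integral term ∫_3^41 x^6 dx = 2.78220e+10.
Endpoint term: (f(3) + f(41))/2 = (729.000 + 4.75010e+09)/2 = 2.37505e+09.
So far: 3.01971e+10.
Order-1 term: 1/12 · (6.95137e+08 − 1458.00) = 5.79280e+07.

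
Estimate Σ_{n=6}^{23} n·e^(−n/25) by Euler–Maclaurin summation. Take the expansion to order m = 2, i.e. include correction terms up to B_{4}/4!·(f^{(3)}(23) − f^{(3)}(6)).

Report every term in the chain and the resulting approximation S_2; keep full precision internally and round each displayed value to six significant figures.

S_2 ≈ 138.309

Integral: ∫_6^23 x·e^(−x/25) dx = 131.414.
Endpoint term: (f(6) + f(23))/2 = (4.71977 + 9.16594)/2 = 6.94285.
So far: 138.357.
k=1: B_{2}/(2)! × [f^{(1)}(23) − f^{(1)}(6)] = 1/12 × (0.0318815 − 0.597837) = -0.0471630.
After k=1: 138.309.
k=2: B_{4}/(4)! × [f^{(3)}(23) − f^{(3)}(6)] = −1/720 × (0.00132627 − 0.00347375) = 2.98261e-06.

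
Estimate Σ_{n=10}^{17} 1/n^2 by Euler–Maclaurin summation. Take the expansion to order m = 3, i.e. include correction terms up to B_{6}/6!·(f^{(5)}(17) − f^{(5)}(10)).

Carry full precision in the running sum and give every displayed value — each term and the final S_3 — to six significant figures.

Integral: ∫_10^17 1/x^2 dx = 0.0411765.
Endpoint term: (f(10) + f(17))/2 = (0.0100000 + 0.00346021)/2 = 0.00673010.
Running total after boundary: 0.0479066.
Correction k=1: B_{2}/2! · (f^{(1)}(17) − f^{(1)}(10)) = 1/12 · (-0.000407083 − (-0.00200000)) = 0.000132743.
Partial sum through k=1: 0.0480393.
Correction k=2: B_{4}/4! · (f^{(3)}(17) − f^{(3)}(10)) = −1/720 · (-1.69031e-05 − (-0.000240000)) = -3.09857e-07.
Partial sum through k=2: 0.0480390.
Correction k=3: B_{6}/6! · (f^{(5)}(17) − f^{(5)}(10)) = 1/30240 · (-1.75465e-06 − (-7.20000e-05)) = 2.32293e-09.

S_3 ≈ 0.0480390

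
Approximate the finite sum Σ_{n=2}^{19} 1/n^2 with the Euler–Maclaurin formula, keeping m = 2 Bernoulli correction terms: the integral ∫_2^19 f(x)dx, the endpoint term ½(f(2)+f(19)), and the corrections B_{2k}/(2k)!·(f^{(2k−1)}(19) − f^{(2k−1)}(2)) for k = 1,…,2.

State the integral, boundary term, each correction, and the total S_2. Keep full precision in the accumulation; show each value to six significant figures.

S_2 ≈ 0.593521

Integral: ∫_2^19 1/x^2 dx = 0.447368.
½[f(2) + f(19)] = ½[0.250000 + 0.00277008] = 0.126385.
Running total after boundary: 0.573753.
Correction k=1: B_{2}/2! · (f^{(1)}(19) − f^{(1)}(2)) = 1/12 · (-0.000291588 − (-0.250000)) = 0.0208090.
After k=1: 0.594562.
Correction k=2: B_{4}/4! · (f^{(3)}(19) − f^{(3)}(2)) = −1/720 · (-9.69267e-06 − (-0.750000)) = -0.00104165.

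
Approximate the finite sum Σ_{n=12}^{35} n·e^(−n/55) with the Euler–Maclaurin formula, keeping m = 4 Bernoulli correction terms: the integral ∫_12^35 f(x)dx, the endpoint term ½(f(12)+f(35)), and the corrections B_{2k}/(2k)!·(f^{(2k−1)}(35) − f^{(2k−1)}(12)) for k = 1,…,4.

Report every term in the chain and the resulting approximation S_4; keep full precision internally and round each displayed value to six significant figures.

The integral term ∫_12^35 x·e^(−x/55) dx = 343.057.
Endpoint term: (f(12) + f(35))/2 = (9.64775 + 18.5225)/2 = 14.0851.
So far: 357.143.
Order-1 term: 1/12 · (0.192441 − 0.628566) = -0.0363437.
Running total after k=1: 357.106.
Order-2 term: −1/720 · (0.000413510 − 0.000739347) = 4.52551e-07.
Running total after k=2: 357.106.
Order-3 term: 1/30240 · (2.52365e-07 − 4.20133e-07) = -5.54791e-12.
Running total after k=3: 357.106.
Order-4 term: −1/1209600 · (1.21663e-10 − 1.96977e-10) = 6.22630e-17.

S_4 ≈ 357.106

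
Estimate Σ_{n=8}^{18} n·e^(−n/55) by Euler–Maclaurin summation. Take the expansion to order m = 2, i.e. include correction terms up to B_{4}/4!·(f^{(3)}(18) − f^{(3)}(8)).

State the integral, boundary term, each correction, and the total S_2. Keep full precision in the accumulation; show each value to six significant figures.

Integral: ∫_8^18 x·e^(−x/55) dx = 101.578.
½[f(8) + f(18)] = ½[6.91703 + 12.9760] = 9.94650.
So far: 111.525.
Order-1 term: 1/12 · (0.484960 − 0.738865) = -0.0211587.
Partial sum through k=1: 111.504.
Order-2 term: −1/720 · (0.000636937 − 0.000815909) = 2.48571e-07.

S_2 ≈ 111.504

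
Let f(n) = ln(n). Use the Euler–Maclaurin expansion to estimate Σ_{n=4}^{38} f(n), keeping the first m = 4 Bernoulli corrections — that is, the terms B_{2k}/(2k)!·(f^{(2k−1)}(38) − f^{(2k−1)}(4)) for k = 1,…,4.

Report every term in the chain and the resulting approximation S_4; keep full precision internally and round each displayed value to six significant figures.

S_4 ≈ 101.176

The integral term ∫_4^38 ln(x) dx = 98.6831.
Boundary: ½(f(4) + f(38)) = ½(1.38629 + 3.63759) = 2.51194.
So far: 101.195.
k=1: B_{2}/(2)! × [f^{(1)}(38) − f^{(1)}(4)] = 1/12 × (0.0263158 − 0.250000) = -0.0186404.
After k=1: 101.176.
k=2: B_{4}/(4)! × [f^{(3)}(38) − f^{(3)}(4)] = −1/720 × (3.64485e-05 − 0.0312500) = 4.33522e-05.
After k=2: 101.176.
k=3: B_{6}/(6)! × [f^{(5)}(38) − f^{(5)}(4)] = 1/30240 × (3.02896e-07 − 0.0234375) = -7.75040e-07.
After k=3: 101.176.
k=4: B_{8}/(8)! × [f^{(7)}(38) − f^{(7)}(4)] = −1/1209600 × (6.29285e-09 − 0.0439453) = 3.63304e-08.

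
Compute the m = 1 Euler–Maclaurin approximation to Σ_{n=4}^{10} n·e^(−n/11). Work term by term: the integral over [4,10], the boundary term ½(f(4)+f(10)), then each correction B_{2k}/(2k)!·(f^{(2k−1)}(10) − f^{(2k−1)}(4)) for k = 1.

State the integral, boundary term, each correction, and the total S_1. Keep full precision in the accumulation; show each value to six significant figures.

The integral term ∫_4^10 x·e^(−x/11) dx = 21.6311.
½[f(4) + f(10)] = ½[2.78058 + 4.02890] = 3.40474.
Integral + boundary = 25.0358.
Order-1 term: 1/12 · (0.0366264 − 0.442364) = -0.0338115.

S_1 ≈ 25.0020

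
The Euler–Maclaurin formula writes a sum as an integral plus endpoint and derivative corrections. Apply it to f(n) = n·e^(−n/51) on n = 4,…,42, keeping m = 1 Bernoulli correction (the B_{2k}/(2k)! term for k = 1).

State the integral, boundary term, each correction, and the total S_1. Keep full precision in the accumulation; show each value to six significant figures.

∫_4^42 x·e^(−x/51) dx evaluates to 511.799.
Boundary: ½(f(4) + f(42)) = ½(3.69826 + 18.4330) = 11.0656.
Running total after boundary: 522.864.
Correction k=1: B_{2}/2! · (f^{(1)}(42) − f^{(1)}(4)) = 1/12 · (0.0774494 − 0.852051) = -0.0645501.

S_1 ≈ 522.800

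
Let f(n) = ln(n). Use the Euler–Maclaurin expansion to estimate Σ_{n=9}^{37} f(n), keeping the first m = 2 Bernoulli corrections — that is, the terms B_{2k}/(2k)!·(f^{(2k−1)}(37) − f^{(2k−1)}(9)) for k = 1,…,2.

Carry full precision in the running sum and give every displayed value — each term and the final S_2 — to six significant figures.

The integral term ∫_9^37 ln(x) dx = 85.8289.
½[f(9) + f(37)] = ½[2.19722 + 3.61092] = 2.90407.
So far: 88.7330.
Correction k=1: B_{2}/2! · (f^{(1)}(37) − f^{(1)}(9)) = 1/12 · (0.0270270 − 0.111111) = -0.00700701.
Running total after k=1: 88.7260.
Correction k=2: B_{4}/4! · (f^{(3)}(37) − f^{(3)}(9)) = −1/720 · (3.94843e-05 − 0.00274348) = 3.75556e-06.

S_2 ≈ 88.7260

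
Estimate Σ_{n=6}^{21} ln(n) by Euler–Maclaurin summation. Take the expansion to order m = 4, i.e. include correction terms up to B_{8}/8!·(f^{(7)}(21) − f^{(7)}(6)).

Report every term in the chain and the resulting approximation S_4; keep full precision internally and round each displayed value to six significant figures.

S_4 ≈ 40.5926

The integral term ∫_6^21 ln(x) dx = 38.1844.
½[f(6) + f(21)] = ½[1.79176 + 3.04452] = 2.41814.
So far: 40.6026.
Correction k=1: B_{2}/2! · (f^{(1)}(21) − f^{(1)}(6)) = 1/12 · (0.0476190 − 0.166667) = -0.00992063.
After k=1: 40.5926.
Correction k=2: B_{4}/4! · (f^{(3)}(21) − f^{(3)}(6)) = −1/720 · (0.000215959 − 0.00925926) = 1.25601e-05.
After k=2: 40.5926.
Correction k=3: B_{6}/6! · (f^{(5)}(21) − f^{(5)}(6)) = 1/30240 · (5.87645e-06 − 0.00308642) = -1.01870e-07.
After k=3: 40.5926.
Correction k=4: B_{8}/8! · (f^{(7)}(21) − f^{(7)}(6)) = −1/1209600 · (3.99758e-07 − 0.00257202) = 2.12601e-09.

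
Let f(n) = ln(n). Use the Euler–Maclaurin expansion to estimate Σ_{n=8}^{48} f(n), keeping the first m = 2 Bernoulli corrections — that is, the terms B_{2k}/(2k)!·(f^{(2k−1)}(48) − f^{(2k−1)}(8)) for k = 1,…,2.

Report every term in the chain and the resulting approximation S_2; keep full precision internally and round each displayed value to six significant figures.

Integral: ∫_8^48 ln(x) dx = 129.182.
Endpoint term: (f(8) + f(48))/2 = (2.07944 + 3.87120)/2 = 2.97532.
Integral + boundary = 132.157.
Correction k=1: B_{2}/2! · (f^{(1)}(48) − f^{(1)}(8)) = 1/12 · (0.0208333 − 0.125000) = -0.00868056.
Running total after k=1: 132.149.
Correction k=2: B_{4}/4! · (f^{(3)}(48) − f^{(3)}(8)) = −1/720 · (1.80845e-05 − 0.00390625) = 5.40023e-06.

S_2 ≈ 132.149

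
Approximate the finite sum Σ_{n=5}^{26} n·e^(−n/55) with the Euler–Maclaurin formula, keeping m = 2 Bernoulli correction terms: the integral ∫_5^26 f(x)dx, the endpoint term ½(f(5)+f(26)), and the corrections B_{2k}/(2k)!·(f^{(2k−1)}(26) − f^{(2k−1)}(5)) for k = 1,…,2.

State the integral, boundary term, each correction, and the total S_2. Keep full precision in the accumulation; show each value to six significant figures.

Integral: ∫_5^26 x·e^(−x/55) dx = 236.431.
Boundary: ½(f(5) + f(26)) = ½(4.56550 + 16.2058) = 10.3857.
Running total after boundary: 246.816.
Order-1 term: 1/12 · (0.328649 − 0.830092) = -0.0417869.
After k=1: 246.775.
Order-2 term: −1/720 · (0.000520744 − 0.000878113) = 4.96347e-07.

S_2 ≈ 246.775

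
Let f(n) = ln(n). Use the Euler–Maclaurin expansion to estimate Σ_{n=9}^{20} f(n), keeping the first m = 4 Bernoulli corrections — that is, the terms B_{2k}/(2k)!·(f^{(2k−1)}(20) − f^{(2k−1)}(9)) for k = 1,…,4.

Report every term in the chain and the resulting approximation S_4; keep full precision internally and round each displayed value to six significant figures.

∫_9^20 ln(x) dx evaluates to 29.1396.
½[f(9) + f(20)] = ½[2.19722 + 2.99573] = 2.59648.
Running total after boundary: 31.7361.
Order-1 term: 1/12 · (0.0500000 − 0.111111) = -0.00509259.
Partial sum through k=1: 31.7310.
Order-2 term: −1/720 · (0.000250000 − 0.00274348) = 3.46317e-06.
Partial sum through k=2: 31.7310.
Order-3 term: 1/30240 · (7.50000e-06 − 0.000406442) = -1.31925e-08.
Partial sum through k=3: 31.7310.
Order-4 term: −1/1209600 · (5.62500e-07 − 0.000150534) = 1.23984e-10.

S_4 ≈ 31.7310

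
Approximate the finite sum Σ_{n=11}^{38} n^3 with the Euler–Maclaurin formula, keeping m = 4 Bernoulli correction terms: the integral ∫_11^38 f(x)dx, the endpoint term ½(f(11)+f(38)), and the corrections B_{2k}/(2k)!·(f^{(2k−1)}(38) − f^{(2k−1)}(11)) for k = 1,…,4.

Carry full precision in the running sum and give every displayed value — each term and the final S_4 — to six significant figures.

S_4 ≈ 546056

The integral term ∫_11^38 x^3 dx = 517624.
½[f(11) + f(38)] = ½[1331.00 + 54872.0] = 28101.5.
Integral + boundary = 545725.
Correction k=1: B_{2}/2! · (f^{(1)}(38) − f^{(1)}(11)) = 1/12 · (4332.00 − 363.000) = 330.750.
Partial sum through k=1: 546056.
Correction k=2: B_{4}/4! · (f^{(3)}(38) − f^{(3)}(11)) = −1/720 · (6.00000 − 6.00000) = 0.00000.
Partial sum through k=2: 546056.
Correction k=3: B_{6}/6! · (f^{(5)}(38) − f^{(5)}(11)) = 1/30240 · (0.00000 − 0.00000) = 0.00000.
Partial sum through k=3: 546056.
Correction k=4: B_{8}/8! · (f^{(7)}(38) − f^{(7)}(11)) = −1/1209600 · (0.00000 − 0.00000) = 0.00000.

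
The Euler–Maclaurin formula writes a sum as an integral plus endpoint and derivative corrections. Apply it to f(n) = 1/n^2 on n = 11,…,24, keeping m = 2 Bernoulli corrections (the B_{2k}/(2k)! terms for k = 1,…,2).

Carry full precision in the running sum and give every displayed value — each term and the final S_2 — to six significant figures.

S_2 ≈ 0.0543557

Integral: ∫_11^24 1/x^2 dx = 0.0492424.
Endpoint term: (f(11) + f(24))/2 = (0.00826446 + 0.00173611)/2 = 0.00500029.
Running total after boundary: 0.0542427.
Correction k=1: B_{2}/2! · (f^{(1)}(24) − f^{(1)}(11)) = 1/12 · (-0.000144676 − (-0.00150263)) = 0.000113163.
Running total after k=1: 0.0543559.
Correction k=2: B_{4}/4! · (f^{(3)}(24) − f^{(3)}(11)) = −1/720 · (-3.01408e-06 − (-0.000149021)) = -2.02788e-07.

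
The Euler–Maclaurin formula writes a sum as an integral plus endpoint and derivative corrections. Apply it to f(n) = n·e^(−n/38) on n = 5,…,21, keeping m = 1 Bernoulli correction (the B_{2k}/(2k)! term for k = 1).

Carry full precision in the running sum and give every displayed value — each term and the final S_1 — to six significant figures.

S_1 ≈ 150.614

Integral: ∫_5^21 x·e^(−x/38) dx = 142.422.
Boundary: ½(f(5) + f(21)) = ½(4.38355 + 12.0841) = 8.23383.
Integral + boundary = 150.656.
Order-1 term: 1/12 · (0.257431 − 0.761353) = -0.0419936.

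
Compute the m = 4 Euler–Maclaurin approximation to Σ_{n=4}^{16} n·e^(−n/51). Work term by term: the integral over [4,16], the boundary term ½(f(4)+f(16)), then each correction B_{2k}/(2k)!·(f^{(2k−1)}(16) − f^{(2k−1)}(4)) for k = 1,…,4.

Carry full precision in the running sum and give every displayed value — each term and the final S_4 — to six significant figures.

S_4 ≈ 104.203

Integral: ∫_4^16 x·e^(−x/51) dx = 96.5374.
Endpoint term: (f(4) + f(16))/2 = (3.69826 + 11.6915)/2 = 7.69489.
Running total after boundary: 104.232.
Order-1 term: 1/12 · (0.501474 − 0.852051) = -0.0292147.
After k=1: 104.203.
Order-2 term: −1/720 · (0.000754676 − 0.00103852) = 3.94222e-07.
After k=2: 104.203.
Order-3 term: 1/30240 · (5.06172e-07 − 6.72606e-07) = -5.50377e-12.
After k=3: 104.203.
Order-4 term: −1/1209600 · (2.77660e-10 − 3.63681e-10) = 7.11153e-17.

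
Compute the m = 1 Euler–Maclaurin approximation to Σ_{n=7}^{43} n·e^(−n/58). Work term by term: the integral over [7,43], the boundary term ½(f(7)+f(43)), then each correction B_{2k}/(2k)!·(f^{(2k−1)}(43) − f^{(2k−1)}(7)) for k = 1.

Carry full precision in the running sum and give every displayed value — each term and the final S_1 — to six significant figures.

Integral: ∫_7^43 x·e^(−x/58) dx = 550.304.
Endpoint term: (f(7) + f(43))/2 = (6.20416 + 20.4876)/2 = 13.3459.
Integral + boundary = 563.650.
Order-1 term: 1/12 · (0.123221 − 0.779341) = -0.0546766.

S_1 ≈ 563.595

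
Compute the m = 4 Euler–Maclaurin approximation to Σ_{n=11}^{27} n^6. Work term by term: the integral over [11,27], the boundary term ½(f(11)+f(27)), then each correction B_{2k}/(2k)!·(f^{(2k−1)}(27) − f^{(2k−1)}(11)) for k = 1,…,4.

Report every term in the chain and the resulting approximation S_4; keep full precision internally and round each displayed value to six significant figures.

∫_11^27 x^6 dx evaluates to 1.49155e+09.
Boundary: ½(f(11) + f(27)) = ½(1.77156e+06 + 3.87420e+08) = 1.94596e+08.
Integral + boundary = 1.68615e+09.
Correction k=1: B_{2}/2! · (f^{(1)}(27) − f^{(1)}(11)) = 1/12 · (8.60934e+07 − 966306) = 7.09393e+06.
Partial sum through k=1: 1.69324e+09.
Correction k=2: B_{4}/4! · (f^{(3)}(27) − f^{(3)}(11)) = −1/720 · (2.36196e+06 − 159720) = -3058.67.
Partial sum through k=2: 1.69324e+09.
Correction k=3: B_{6}/6! · (f^{(5)}(27) − f^{(5)}(11)) = 1/30240 · (19440.0 − 7920.00) = 0.380952.
Partial sum through k=3: 1.69324e+09.
Correction k=4: B_{8}/8! · (f^{(7)}(27) − f^{(7)}(11)) = −1/1209600 · (0.00000 − 0.00000) = 0.00000.

S_4 ≈ 1.69324e+09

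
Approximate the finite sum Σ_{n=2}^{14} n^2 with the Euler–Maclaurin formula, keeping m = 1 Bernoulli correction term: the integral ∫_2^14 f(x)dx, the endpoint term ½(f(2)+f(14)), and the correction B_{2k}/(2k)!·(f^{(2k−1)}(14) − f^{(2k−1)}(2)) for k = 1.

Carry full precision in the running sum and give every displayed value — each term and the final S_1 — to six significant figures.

S_1 ≈ 1014.00

∫_2^14 x^2 dx evaluates to 912.000.
Endpoint term: (f(2) + f(14))/2 = (4.00000 + 196.000)/2 = 100.000.
Integral + boundary = 1012.00.
Order-1 term: 1/12 · (28.0000 − 4.00000) = 2.00000.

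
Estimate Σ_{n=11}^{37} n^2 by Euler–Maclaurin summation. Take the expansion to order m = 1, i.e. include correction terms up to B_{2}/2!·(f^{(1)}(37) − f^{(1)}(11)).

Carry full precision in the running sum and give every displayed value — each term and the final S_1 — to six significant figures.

S_1 ≈ 17190.0

∫_11^37 x^2 dx evaluates to 16440.7.
Endpoint term: (f(11) + f(37))/2 = (121.000 + 1369.00)/2 = 745.000.
Integral + boundary = 17185.7.
k=1: B_{2}/(2)! × [f^{(1)}(37) − f^{(1)}(11)] = 1/12 × (74.0000 − 22.0000) = 4.33333.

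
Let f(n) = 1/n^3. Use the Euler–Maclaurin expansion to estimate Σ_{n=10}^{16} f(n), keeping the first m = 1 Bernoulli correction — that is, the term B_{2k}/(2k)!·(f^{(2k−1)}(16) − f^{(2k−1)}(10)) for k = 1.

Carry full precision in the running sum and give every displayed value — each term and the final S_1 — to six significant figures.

Integral: ∫_10^16 1/x^3 dx = 0.00304688.
Endpoint term: (f(10) + f(16))/2 = (0.00100000 + 0.000244141)/2 = 0.000622070.
Running total after boundary: 0.00366895.
Correction k=1: B_{2}/2! · (f^{(1)}(16) − f^{(1)}(10)) = 1/12 · (-4.57764e-05 − (-0.000300000)) = 2.11853e-05.

S_1 ≈ 0.00369013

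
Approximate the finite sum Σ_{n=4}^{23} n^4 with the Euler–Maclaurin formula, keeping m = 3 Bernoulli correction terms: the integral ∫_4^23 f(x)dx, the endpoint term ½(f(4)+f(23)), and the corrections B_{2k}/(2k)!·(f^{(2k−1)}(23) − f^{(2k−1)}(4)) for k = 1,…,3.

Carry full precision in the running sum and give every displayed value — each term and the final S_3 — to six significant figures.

The integral term ∫_4^23 x^4 dx = 1.28706e+06.
Endpoint term: (f(4) + f(23))/2 = (256.000 + 279841)/2 = 140048.
So far: 1.42711e+06.
k=1: B_{2}/(2)! × [f^{(1)}(23) − f^{(1)}(4)] = 1/12 × (48668.0 − 256.000) = 4034.33.
Running total after k=1: 1.43115e+06.
k=2: B_{4}/(4)! × [f^{(3)}(23) − f^{(3)}(4)] = −1/720 × (552.000 − 96.0000) = -0.633333.
Running total after k=2: 1.43115e+06.
k=3: B_{6}/(6)! × [f^{(5)}(23) − f^{(5)}(4)] = 1/30240 × (0.00000 − 0.00000) = 0.00000.

S_3 ≈ 1.43115e+06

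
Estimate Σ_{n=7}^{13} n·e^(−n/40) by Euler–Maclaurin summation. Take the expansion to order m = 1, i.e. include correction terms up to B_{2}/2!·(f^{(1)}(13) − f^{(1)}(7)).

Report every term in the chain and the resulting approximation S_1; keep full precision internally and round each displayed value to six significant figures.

S_1 ≈ 54.0387

The integral term ∫_7^13 x·e^(−x/40) dx = 46.4212.
Boundary: ½(f(7) + f(13)) = ½(5.87620 + 9.39286) = 7.63453.
So far: 54.0557.
k=1: B_{2}/(2)! × [f^{(1)}(13) − f^{(1)}(7)] = 1/12 × (0.487706 − 0.692552) = -0.0170705.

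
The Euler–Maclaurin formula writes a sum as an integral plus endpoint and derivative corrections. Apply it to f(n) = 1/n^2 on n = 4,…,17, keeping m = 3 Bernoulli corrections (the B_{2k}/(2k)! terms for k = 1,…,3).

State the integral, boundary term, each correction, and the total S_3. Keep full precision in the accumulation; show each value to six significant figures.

S_3 ≈ 0.226696

∫_4^17 1/x^2 dx evaluates to 0.191176.
Endpoint term: (f(4) + f(17))/2 = (0.0625000 + 0.00346021)/2 = 0.0329801.
So far: 0.224157.
k=1: B_{2}/(2)! × [f^{(1)}(17) − f^{(1)}(4)] = 1/12 × (-0.000407083 − (-0.0312500)) = 0.00257024.
Partial sum through k=1: 0.226727.
k=2: B_{4}/(4)! × [f^{(3)}(17) − f^{(3)}(4)] = −1/720 × (-1.69031e-05 − (-0.0234375)) = -3.25286e-05.
Partial sum through k=2: 0.226694.
k=3: B_{6}/(6)! × [f^{(5)}(17) − f^{(5)}(4)] = 1/30240 × (-1.75465e-06 − (-0.0439453)) = 1.45316e-06.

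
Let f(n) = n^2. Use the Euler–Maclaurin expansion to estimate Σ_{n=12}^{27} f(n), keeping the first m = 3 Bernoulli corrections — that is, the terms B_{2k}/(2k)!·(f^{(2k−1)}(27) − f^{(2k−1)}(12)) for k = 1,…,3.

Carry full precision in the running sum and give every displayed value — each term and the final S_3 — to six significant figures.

S_3 ≈ 6424.00

Integral: ∫_12^27 x^2 dx = 5985.00.
½[f(12) + f(27)] = ½[144.000 + 729.000] = 436.500.
Integral + boundary = 6421.50.
Order-1 term: 1/12 · (54.0000 − 24.0000) = 2.50000.
Running total after k=1: 6424.00.
Order-2 term: −1/720 · (0.00000 − 0.00000) = 0.00000.
Running total after k=2: 6424.00.
Order-3 term: 1/30240 · (0.00000 − 0.00000) = 0.00000.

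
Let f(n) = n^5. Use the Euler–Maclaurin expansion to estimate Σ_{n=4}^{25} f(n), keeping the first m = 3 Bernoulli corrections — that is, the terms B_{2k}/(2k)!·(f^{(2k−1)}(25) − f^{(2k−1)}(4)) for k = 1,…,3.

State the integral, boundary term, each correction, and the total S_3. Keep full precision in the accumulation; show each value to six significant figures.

S_3 ≈ 4.57353e+07

∫_4^25 x^5 dx evaluates to 4.06894e+07.
Boundary: ½(f(4) + f(25)) = ½(1024.00 + 9.76562e+06) = 4.88332e+06.
Running total after boundary: 4.55727e+07.
Order-1 term: 1/12 · (1.95312e+06 − 1280.00) = 162654.
Partial sum through k=1: 4.57354e+07.
Order-2 term: −1/720 · (37500.0 − 960.000) = -50.7500.
Partial sum through k=2: 4.57353e+07.
Order-3 term: 1/30240 · (120.000 − 120.000) = 0.00000.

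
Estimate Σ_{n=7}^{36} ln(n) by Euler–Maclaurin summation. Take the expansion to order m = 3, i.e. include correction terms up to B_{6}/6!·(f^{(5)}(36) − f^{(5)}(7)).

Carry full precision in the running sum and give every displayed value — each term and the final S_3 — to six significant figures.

S_3 ≈ 89.1404

Integral: ∫_7^36 ln(x) dx = 86.3853.
Endpoint term: (f(7) + f(36))/2 = (1.94591 + 3.58352)/2 = 2.76471.
Integral + boundary = 89.1500.
k=1: B_{2}/(2)! × [f^{(1)}(36) − f^{(1)}(7)] = 1/12 × (0.0277778 − 0.142857) = -0.00958995.
Running total after k=1: 89.1404.
k=2: B_{4}/(4)! × [f^{(3)}(36) − f^{(3)}(7)] = −1/720 × (4.28669e-05 − 0.00583090) = 8.03894e-06.
Running total after k=2: 89.1404.
k=3: B_{6}/(6)! × [f^{(5)}(36) − f^{(5)}(7)] = 1/30240 × (3.96916e-07 − 0.00142798) = -4.72083e-08.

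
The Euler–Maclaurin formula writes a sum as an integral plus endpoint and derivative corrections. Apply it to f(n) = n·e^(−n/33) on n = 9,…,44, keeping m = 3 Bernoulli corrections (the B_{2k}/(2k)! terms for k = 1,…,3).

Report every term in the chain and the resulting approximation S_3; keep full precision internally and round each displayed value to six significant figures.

Integral: ∫_9^44 x·e^(−x/33) dx = 385.362.
½[f(9) + f(44)] = ½[6.85170 + 11.5983] = 9.22499.
So far: 394.587.
Correction k=1: B_{2}/2! · (f^{(1)}(44) − f^{(1)}(9)) = 1/12 · (-0.0878657 − 0.553673) = -0.0534616.
Running total after k=1: 394.534.
Correction k=2: B_{4}/4! · (f^{(3)}(44) − f^{(3)}(9)) = −1/720 · (0.000403424 − 0.00190659) = 2.08773e-06.
Running total after k=2: 394.534.
Correction k=3: B_{6}/6! · (f^{(5)}(44) − f^{(5)}(9)) = 1/30240 · (8.14998e-07 − 3.03467e-06) = -7.34017e-11.

S_3 ≈ 394.534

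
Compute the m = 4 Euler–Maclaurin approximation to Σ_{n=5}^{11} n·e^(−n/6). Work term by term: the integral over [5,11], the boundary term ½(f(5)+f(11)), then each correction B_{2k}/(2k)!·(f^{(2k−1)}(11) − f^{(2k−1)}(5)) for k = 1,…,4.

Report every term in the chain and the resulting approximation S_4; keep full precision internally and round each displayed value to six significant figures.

S_4 ≈ 14.3245

Integral: ∫_5^11 x·e^(−x/6) dx = 12.3757.
½[f(5) + f(11)] = ½[2.17299 + 1.75868] = 1.96583.
So far: 14.3416.
Correction k=1: B_{2}/2! · (f^{(1)}(11) − f^{(1)}(5)) = 1/12 · (-0.133233 − 0.0724330) = -0.0171388.
Running total after k=1: 14.3244.
Correction k=2: B_{4}/4! · (f^{(3)}(11) − f^{(3)}(5)) = −1/720 · (0.00518129 − 0.0261564) = 2.91321e-05.
Running total after k=2: 14.3245.
Correction k=3: B_{6}/6! · (f^{(5)}(11) − f^{(5)}(5)) = 1/30240 · (0.000390653 − 0.00139724) = -3.32867e-08.
Running total after k=3: 14.3245.
Correction k=4: B_{8}/8! · (f^{(7)}(11) − f^{(7)}(5)) = −1/1209600 · (1.77050e-05 − 5.74422e-05) = 3.28515e-11.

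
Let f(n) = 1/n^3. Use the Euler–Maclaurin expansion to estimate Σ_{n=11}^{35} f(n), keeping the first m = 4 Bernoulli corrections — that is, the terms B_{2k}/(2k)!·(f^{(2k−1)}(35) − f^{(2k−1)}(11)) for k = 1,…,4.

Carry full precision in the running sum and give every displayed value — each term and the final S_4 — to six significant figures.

S_4 ≈ 0.00412825

Integral: ∫_11^35 1/x^3 dx = 0.00372407.
½[f(11) + f(35)] = ½[0.000751315 + 2.33236e-05] = 0.000387319.
Running total after boundary: 0.00411139.
Correction k=1: B_{2}/2! · (f^{(1)}(35) − f^{(1)}(11)) = 1/12 · (-1.99917e-06 − (-0.000204904)) = 1.69087e-05.
Partial sum through k=1: 0.00412830.
Correction k=2: B_{4}/4! · (f^{(3)}(35) − f^{(3)}(11)) = −1/720 · (-3.26395e-08 − (-3.38684e-05)) = -4.69942e-08.
Partial sum through k=2: 0.00412825.
Correction k=3: B_{6}/6! · (f^{(5)}(35) − f^{(5)}(11)) = 1/30240 · (-1.11907e-09 − (-1.17560e-05)) = 3.88719e-10.
Partial sum through k=3: 0.00412825.
Correction k=4: B_{8}/8! · (f^{(7)}(35) − f^{(7)}(11)) = −1/1209600 · (-6.57737e-11 − (-6.99530e-06)) = -5.78309e-12.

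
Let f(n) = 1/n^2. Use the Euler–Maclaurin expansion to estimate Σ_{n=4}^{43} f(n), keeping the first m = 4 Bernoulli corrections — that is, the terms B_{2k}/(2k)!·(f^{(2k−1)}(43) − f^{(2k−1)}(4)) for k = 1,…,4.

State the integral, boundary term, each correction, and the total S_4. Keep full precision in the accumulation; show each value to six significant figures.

S_4 ≈ 0.260835

The integral term ∫_4^43 1/x^2 dx = 0.226744.
½[f(4) + f(43)] = ½[0.0625000 + 0.000540833] = 0.0315204.
Integral + boundary = 0.258265.
Correction k=1: B_{2}/2! · (f^{(1)}(43) − f^{(1)}(4)) = 1/12 · (-2.51550e-05 − (-0.0312500)) = 0.00260207.
After k=1: 0.260867.
Correction k=2: B_{4}/4! · (f^{(3)}(43) − f^{(3)}(4)) = −1/720 · (-1.63256e-07 − (-0.0234375)) = -3.25519e-05.
After k=2: 0.260834.
Correction k=3: B_{6}/6! · (f^{(5)}(43) − f^{(5)}(4)) = 1/30240 · (-2.64883e-09 − (-0.0439453)) = 1.45322e-06.
After k=3: 0.260836.
Correction k=4: B_{8}/8! · (f^{(7)}(43) − f^{(7)}(4)) = −1/1209600 · (-8.02240e-11 − (-0.153809)) = -1.27157e-07.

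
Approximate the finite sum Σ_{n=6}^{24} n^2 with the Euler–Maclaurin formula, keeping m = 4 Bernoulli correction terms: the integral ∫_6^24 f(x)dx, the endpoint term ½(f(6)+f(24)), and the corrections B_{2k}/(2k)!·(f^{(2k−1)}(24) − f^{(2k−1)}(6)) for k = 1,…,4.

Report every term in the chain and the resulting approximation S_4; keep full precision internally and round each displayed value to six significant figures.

Integral: ∫_6^24 x^2 dx = 4536.00.
½[f(6) + f(24)] = ½[36.0000 + 576.000] = 306.000.
Integral + boundary = 4842.00.
Order-1 term: 1/12 · (48.0000 − 12.0000) = 3.00000.
After k=1: 4845.00.
Order-2 term: −1/720 · (0.00000 − 0.00000) = 0.00000.
After k=2: 4845.00.
Order-3 term: 1/30240 · (0.00000 − 0.00000) = 0.00000.
After k=3: 4845.00.
Order-4 term: −1/1209600 · (0.00000 − 0.00000) = 0.00000.

S_4 ≈ 4845.00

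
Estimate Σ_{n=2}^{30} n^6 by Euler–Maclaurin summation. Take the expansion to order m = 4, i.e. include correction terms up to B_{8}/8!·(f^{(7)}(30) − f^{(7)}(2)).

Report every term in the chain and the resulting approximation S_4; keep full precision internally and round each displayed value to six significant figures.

S_4 ≈ 3.50093e+09

The integral term ∫_2^30 x^6 dx = 3.12429e+09.
Boundary: ½(f(2) + f(30)) = ½(64.0000 + 7.29000e+08) = 3.64500e+08.
So far: 3.48879e+09.
k=1: B_{2}/(2)! × [f^{(1)}(30) − f^{(1)}(2)] = 1/12 × (1.45800e+08 − 192.000) = 1.21500e+07.
After k=1: 3.50094e+09.
k=2: B_{4}/(4)! × [f^{(3)}(30) − f^{(3)}(2)] = −1/720 × (3.24000e+06 − 960.000) = -4498.67.
After k=2: 3.50093e+09.
k=3: B_{6}/(6)! × [f^{(5)}(30) − f^{(5)}(2)] = 1/30240 × (21600.0 − 1440.00) = 0.666667.
After k=3: 3.50093e+09.
k=4: B_{8}/(8)! × [f^{(7)}(30) − f^{(7)}(2)] = −1/1209600 × (0.00000 − 0.00000) = 0.00000.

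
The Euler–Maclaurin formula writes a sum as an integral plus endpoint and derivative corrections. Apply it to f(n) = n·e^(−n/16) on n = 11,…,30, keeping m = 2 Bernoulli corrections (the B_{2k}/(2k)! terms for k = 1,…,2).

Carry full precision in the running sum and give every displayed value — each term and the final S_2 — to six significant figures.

S_2 ≈ 109.396

∫_11^30 x·e^(−x/16) dx evaluates to 104.354.
Endpoint term: (f(11) + f(30))/2 = (5.53115 + 4.60065)/2 = 5.06590.
So far: 109.420.
Correction k=1: B_{2}/2! · (f^{(1)}(30) − f^{(1)}(11)) = 1/12 · (-0.134186 − 0.157135) = -0.0242767.
Running total after k=1: 109.396.
Correction k=2: B_{4}/4! · (f^{(3)}(30) − f^{(3)}(11)) = −1/720 · (0.000673923 − 0.00454218) = 5.37258e-06.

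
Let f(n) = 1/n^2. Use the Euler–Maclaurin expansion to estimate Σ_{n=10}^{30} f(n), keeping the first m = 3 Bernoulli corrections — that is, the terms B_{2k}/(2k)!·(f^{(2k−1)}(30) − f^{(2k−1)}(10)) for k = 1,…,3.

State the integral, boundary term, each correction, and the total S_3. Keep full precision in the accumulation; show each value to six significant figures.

S_3 ≈ 0.0723824

Integral: ∫_10^30 1/x^2 dx = 0.0666667.
Boundary: ½(f(10) + f(30)) = ½(0.0100000 + 0.00111111) = 0.00555556.
Integral + boundary = 0.0722222.
k=1: B_{2}/(2)! × [f^{(1)}(30) − f^{(1)}(10)] = 1/12 × (-7.40741e-05 − (-0.00200000)) = 0.000160494.
After k=1: 0.0723827.
k=2: B_{4}/(4)! × [f^{(3)}(30) − f^{(3)}(10)] = −1/720 × (-9.87654e-07 − (-0.000240000)) = -3.31962e-07.
After k=2: 0.0723824.
k=3: B_{6}/(6)! × [f^{(5)}(30) − f^{(5)}(10)] = 1/30240 × (-3.29218e-08 − (-7.20000e-05)) = 2.37986e-09.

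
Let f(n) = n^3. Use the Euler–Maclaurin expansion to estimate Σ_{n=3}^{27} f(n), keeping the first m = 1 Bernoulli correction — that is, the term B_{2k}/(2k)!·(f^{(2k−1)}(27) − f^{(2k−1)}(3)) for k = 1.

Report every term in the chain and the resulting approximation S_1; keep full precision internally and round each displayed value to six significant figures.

The integral term ∫_3^27 x^3 dx = 132840.
Boundary: ½(f(3) + f(27)) = ½(27.0000 + 19683.0) = 9855.00.
Integral + boundary = 142695.
Correction k=1: B_{2}/2! · (f^{(1)}(27) − f^{(1)}(3)) = 1/12 · (2187.00 − 27.0000) = 180.000.

S_1 ≈ 142875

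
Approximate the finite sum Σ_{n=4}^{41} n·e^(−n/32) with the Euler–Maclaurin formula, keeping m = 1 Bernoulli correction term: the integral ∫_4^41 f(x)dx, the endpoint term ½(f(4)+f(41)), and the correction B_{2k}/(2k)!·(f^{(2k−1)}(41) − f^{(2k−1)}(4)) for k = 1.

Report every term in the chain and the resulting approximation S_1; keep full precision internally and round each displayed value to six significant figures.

S_1 ≈ 375.339

Integral: ∫_4^41 x·e^(−x/32) dx = 367.953.
Endpoint term: (f(4) + f(41))/2 = (3.52999 + 11.3853)/2 = 7.45764.
Running total after boundary: 375.410.
Correction k=1: B_{2}/2! · (f^{(1)}(41) − f^{(1)}(4)) = 1/12 · (-0.0781003 − 0.772185) = -0.0708571.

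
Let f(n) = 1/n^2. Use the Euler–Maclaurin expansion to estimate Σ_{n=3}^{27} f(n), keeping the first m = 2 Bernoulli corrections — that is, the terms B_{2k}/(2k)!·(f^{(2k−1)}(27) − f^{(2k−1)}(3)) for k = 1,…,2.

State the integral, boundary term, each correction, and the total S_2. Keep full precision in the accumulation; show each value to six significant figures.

∫_3^27 1/x^2 dx evaluates to 0.296296.
½[f(3) + f(27)] = ½[0.111111 + 0.00137174] = 0.0562414.
Integral + boundary = 0.352538.
Order-1 term: 1/12 · (-0.000101611 − (-0.0740741)) = 0.00616437.
Partial sum through k=1: 0.358702.
Order-2 term: −1/720 · (-1.67260e-06 − (-0.0987654)) = -0.000137172.

S_2 ≈ 0.358565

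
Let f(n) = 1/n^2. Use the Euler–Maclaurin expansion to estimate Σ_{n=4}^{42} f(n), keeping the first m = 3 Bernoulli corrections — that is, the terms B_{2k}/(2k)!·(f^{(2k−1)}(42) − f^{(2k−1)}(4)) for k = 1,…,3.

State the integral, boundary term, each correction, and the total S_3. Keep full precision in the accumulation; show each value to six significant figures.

S_3 ≈ 0.260295

∫_4^42 1/x^2 dx evaluates to 0.226190.
Boundary: ½(f(4) + f(42)) = ½(0.0625000 + 0.000566893) = 0.0315334.
So far: 0.257724.
Correction k=1: B_{2}/2! · (f^{(1)}(42) − f^{(1)}(4)) = 1/12 · (-2.69949e-05 − (-0.0312500)) = 0.00260192.
Partial sum through k=1: 0.260326.
Correction k=2: B_{4}/4! · (f^{(3)}(42) − f^{(3)}(4)) = −1/720 · (-1.83639e-07 − (-0.0234375)) = -3.25518e-05.
Partial sum through k=2: 0.260293.
Correction k=3: B_{6}/6! · (f^{(5)}(42) − f^{(5)}(4)) = 1/30240 · (-3.12311e-09 − (-0.0439453)) = 1.45322e-06.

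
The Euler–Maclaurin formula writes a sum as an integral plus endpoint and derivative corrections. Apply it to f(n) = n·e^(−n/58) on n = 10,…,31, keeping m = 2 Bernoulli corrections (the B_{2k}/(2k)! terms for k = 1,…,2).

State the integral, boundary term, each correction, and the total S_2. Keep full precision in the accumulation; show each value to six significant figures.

The integral term ∫_10^31 x·e^(−x/58) dx = 294.603.
Boundary: ½(f(10) + f(31)) = ½(8.41631 + 18.1651) = 13.2907.
Running total after boundary: 307.894.
Order-1 term: 1/12 · (0.272780 − 0.696522) = -0.0353118.
After k=1: 307.858.
Order-2 term: −1/720 · (0.000429466 − 0.000707427) = 3.86056e-07.

S_2 ≈ 307.858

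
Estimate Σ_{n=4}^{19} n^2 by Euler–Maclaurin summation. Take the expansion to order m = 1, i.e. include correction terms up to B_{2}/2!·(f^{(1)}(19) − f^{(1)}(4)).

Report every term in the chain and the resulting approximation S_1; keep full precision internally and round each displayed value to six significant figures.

Integral: ∫_4^19 x^2 dx = 2265.00.
Endpoint term: (f(4) + f(19))/2 = (16.0000 + 361.000)/2 = 188.500.
Running total after boundary: 2453.50.
k=1: B_{2}/(2)! × [f^{(1)}(19) − f^{(1)}(4)] = 1/12 × (38.0000 − 8.00000) = 2.50000.

S_1 ≈ 2456.00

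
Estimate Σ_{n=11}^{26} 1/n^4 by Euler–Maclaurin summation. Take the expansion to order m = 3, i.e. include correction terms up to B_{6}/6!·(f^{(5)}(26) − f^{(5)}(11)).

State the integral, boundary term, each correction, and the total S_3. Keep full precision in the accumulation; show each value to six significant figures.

S_3 ≈ 0.000268751

The integral term ∫_11^26 1/x^4 dx = 0.000231473.
Boundary: ½(f(11) + f(26)) = ½(6.83013e-05 + 2.18830e-06) = 3.52448e-05.
So far: 0.000266718.
Order-1 term: 1/12 · (-3.36661e-07 − (-2.48369e-05)) = 2.04168e-06.
After k=1: 0.000268760.
Order-2 term: −1/720 · (-1.49406e-08 − (-6.15790e-06)) = -8.53188e-09.
After k=2: 0.000268751.
Order-3 term: 1/30240 · (-1.23768e-09 − (-2.84994e-06)) = 9.42030e-11.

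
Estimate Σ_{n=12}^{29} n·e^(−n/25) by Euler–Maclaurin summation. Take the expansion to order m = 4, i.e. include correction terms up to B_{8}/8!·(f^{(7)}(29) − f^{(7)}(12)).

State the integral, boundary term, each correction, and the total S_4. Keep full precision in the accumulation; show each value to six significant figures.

Integral: ∫_12^29 x·e^(−x/25) dx = 149.168.
Boundary: ½(f(12) + f(29)) = ½(7.42540 + 9.09110) = 8.25825.
Running total after boundary: 157.427.
k=1: B_{2}/(2)! × [f^{(1)}(29) − f^{(1)}(12)] = 1/12 × (-0.0501578 − 0.321767) = -0.0309938.
After k=1: 157.396.
k=2: B_{4}/(4)! × [f^{(3)}(29) − f^{(3)}(12)] = −1/720 × (0.000922903 − 0.00249493) = 2.18338e-06.
After k=2: 157.396.
k=3: B_{6}/(6)! × [f^{(5)}(29) − f^{(5)}(12)] = 1/30240 × (3.08169e-06 − 7.16007e-06) = -1.34867e-10.
After k=3: 157.396.
k=4: B_{8}/(8)! × [f^{(7)}(29) − f^{(7)}(12)] = −1/1209600 × (7.49879e-09 − 1.65252e-08) = 7.46229e-15.

S_4 ≈ 157.396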